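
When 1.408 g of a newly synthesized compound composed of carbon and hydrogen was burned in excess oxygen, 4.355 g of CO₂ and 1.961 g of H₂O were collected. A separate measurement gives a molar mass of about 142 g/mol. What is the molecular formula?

C10H22

mol C = 4.355 g CO₂ ÷ 44.009 g/mol = 0.098957 mol
mol H = 2 × 1.961 g H₂O ÷ 18.015 g/mol = 0.21771 mol
Divide by the smallest (0.098957 mol): C 1.000, H 2.200
Multiplying each by 5 gives whole numbers: C 5.00, H 11.00
Empirical formula: C5H11
Empirical-formula mass = 71.14 g/mol; 142 ÷ 71.14 ≈ 2, so the molecular formula is C10H22.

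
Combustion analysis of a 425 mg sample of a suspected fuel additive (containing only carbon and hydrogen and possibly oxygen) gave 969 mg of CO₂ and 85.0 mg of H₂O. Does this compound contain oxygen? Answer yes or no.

yes

mol C = 0.969 g CO₂ ÷ 44.009 g/mol = 0.02202 mol
mol H = 2 × 0.0850 g H₂O ÷ 18.015 g/mol = 0.009437 mol
C and H account for only 0.2740 g of the 0.425 g sample; the remaining 0.1510 g must be oxygen.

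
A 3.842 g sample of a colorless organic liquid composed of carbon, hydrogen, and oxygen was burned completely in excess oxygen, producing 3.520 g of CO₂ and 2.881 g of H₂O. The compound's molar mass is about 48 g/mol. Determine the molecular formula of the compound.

CH4O2

mol C = 3.520 g CO₂ ÷ 44.009 g/mol = 0.079984 mol
mol H = 2 × 2.881 g H₂O ÷ 18.015 g/mol = 0.31984 mol
mass O = 3.842 − (0.96068 + 0.32240) = 2.5589 g → mol O = 2.5589 ÷ 15.999 = 0.15994 mol
Divide by the smallest (0.079984 mol): C 1.000, H 3.999, O 2.000
Empirical formula: CH4O2
Empirical-formula mass = 48.04 g/mol; 48 ÷ 48.04 ≈ 1, so the molecular formula is CH4O2.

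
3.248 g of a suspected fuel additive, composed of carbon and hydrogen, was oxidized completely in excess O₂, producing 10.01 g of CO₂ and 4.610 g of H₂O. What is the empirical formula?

mol C = 10.01 g CO₂ ÷ 44.009 g/mol = 0.22745 mol
mol H = 2 × 4.610 g H₂O ÷ 18.015 g/mol = 0.51180 mol
Divide by the smallest (0.22745 mol): C 1.000, H 2.250
Multiplying each by 4 gives whole numbers: C 4.00, H 9.00

C4H9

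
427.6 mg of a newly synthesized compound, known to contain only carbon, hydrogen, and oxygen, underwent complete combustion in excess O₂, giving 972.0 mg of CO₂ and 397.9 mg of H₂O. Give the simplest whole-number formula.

C3H6O

mol C = 0.9720 g CO₂ ÷ 44.009 g/mol = 0.022086 mol
mol H = 2 × 0.3979 g H₂O ÷ 18.015 g/mol = 0.044174 mol
mass O = 0.4276 − (0.26528 + 0.044528) = 0.11779 g → mol O = 0.11779 ÷ 15.999 = 0.0073625 mol
Divide by the smallest (0.0073625 mol): C 3.000, H 6.000, O 1.000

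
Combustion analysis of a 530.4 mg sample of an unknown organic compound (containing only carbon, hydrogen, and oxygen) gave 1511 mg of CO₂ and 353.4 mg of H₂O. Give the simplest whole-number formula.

mol C = 1.511 g CO₂ ÷ 44.009 g/mol = 0.034334 mol
mol H = 2 × 0.3534 g H₂O ÷ 18.015 g/mol = 0.039234 mol
mass O = 0.5304 − (0.41238 + 0.039548) = 0.078468 g → mol O = 0.078468 ÷ 15.999 = 0.0049045 mol
Divide by the smallest (0.0049045 mol): C 7.000, H 8.000, O 1.000

C7H8O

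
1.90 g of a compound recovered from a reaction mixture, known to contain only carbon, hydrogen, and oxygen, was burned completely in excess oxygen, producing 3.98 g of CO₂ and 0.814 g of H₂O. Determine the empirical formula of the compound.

C2H2O

mol C = 3.98 g CO₂ ÷ 44.009 g/mol = 0.09044 mol
mol H = 2 × 0.814 g H₂O ÷ 18.015 g/mol = 0.09037 mol
mass O = 1.90 − (1.086 + 0.09109) = 0.7227 g → mol O = 0.7227 ÷ 15.999 = 0.04517 mol
Divide by the smallest (0.04517 mol): C 2.002, H 2.001, O 1.000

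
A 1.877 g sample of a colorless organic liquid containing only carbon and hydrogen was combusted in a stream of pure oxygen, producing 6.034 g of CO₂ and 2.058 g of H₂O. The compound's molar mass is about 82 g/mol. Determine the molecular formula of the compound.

mol C = 6.034 g CO₂ ÷ 44.009 g/mol = 0.13711 mol
mol H = 2 × 2.058 g H₂O ÷ 18.015 g/mol = 0.22848 mol
Divide by the smallest (0.13711 mol): C 1.000, H 1.666
Multiplying each by 3 gives whole numbers: C 3.00, H 5.00
Empirical formula: C3H5
Empirical-formula mass = 41.07 g/mol; 82 ÷ 41.07 ≈ 2, so the molecular formula is C6H10.

C6H10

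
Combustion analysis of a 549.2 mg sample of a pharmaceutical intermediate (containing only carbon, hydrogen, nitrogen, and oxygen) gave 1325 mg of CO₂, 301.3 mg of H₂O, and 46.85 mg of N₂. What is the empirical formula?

C9H10NO2

mol C = 1.325 g CO₂ ÷ 44.009 g/mol = 0.030107 mol
mol H = 2 × 0.3013 g H₂O ÷ 18.015 g/mol = 0.033450 mol
mol N = 2 × 0.04685 g N₂ ÷ 28.014 g/mol = 0.0033448 mol
mass O = 0.5492 − (0.36162 + 0.033718 + 0.046850) = 0.10701 g → mol O = 0.10701 ÷ 15.999 = 0.0066886 mol
Divide by the smallest (0.0033448 mol): C 9.001, H 10.001, N 1.000, O 2.000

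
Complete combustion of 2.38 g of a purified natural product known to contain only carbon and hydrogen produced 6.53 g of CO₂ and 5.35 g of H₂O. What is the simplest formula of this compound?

mol C = 6.53 g CO₂ ÷ 44.009 g/mol = 0.1484 mol
mol H = 2 × 5.35 g H₂O ÷ 18.015 g/mol = 0.5939 mol
Divide by the smallest (0.1484 mol): C 1.000, H 4.003

CH4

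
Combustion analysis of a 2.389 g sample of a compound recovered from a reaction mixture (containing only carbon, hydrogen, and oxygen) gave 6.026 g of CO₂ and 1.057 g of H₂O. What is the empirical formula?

C7H6O2

mol C = 6.026 g CO₂ ÷ 44.009 g/mol = 0.13693 mol
mol H = 2 × 1.057 g H₂O ÷ 18.015 g/mol = 0.11735 mol
mass O = 2.389 − (1.6446 + 0.11829) = 0.62609 g → mol O = 0.62609 ÷ 15.999 = 0.039133 mol
Divide by the smallest (0.039133 mol): C 3.499, H 2.999, O 1.000
Multiplying each by 2 gives whole numbers: C 7.00, H 6.00, O 2.00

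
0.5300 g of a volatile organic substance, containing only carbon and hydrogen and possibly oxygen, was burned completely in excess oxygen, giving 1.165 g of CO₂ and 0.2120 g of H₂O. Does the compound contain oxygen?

yes

mol C = 1.165 g CO₂ ÷ 44.009 g/mol = 0.026472 mol
mol H = 2 × 0.2120 g H₂O ÷ 18.015 g/mol = 0.023536 mol
C and H account for only 0.34168 g of the 0.5300 g sample; the remaining 0.18832 g must be oxygen.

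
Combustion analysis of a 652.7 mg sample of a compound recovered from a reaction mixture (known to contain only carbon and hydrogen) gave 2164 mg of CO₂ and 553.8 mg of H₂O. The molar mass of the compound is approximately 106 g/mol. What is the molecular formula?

C8H10

mol C = 2.164 g CO₂ ÷ 44.009 g/mol = 0.049172 mol
mol H = 2 × 0.5538 g H₂O ÷ 18.015 g/mol = 0.061482 mol
Divide by the smallest (0.049172 mol): C 1.000, H 1.250
Multiplying each by 4 gives whole numbers: C 4.00, H 5.00
Empirical formula: C4H5
Empirical-formula mass = 53.08 g/mol; 106 ÷ 53.08 ≈ 2, so the molecular formula is C8H10.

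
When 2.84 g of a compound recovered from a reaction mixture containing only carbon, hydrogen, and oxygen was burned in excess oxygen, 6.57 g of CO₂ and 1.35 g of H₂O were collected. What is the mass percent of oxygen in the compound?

mol C = 6.57 g CO₂ ÷ 44.009 g/mol = 0.1493 mol
mol H = 2 × 1.35 g H₂O ÷ 18.015 g/mol = 0.1499 mol
mass O = 2.84 − (1.793 + 0.1511) = 0.8958 g → mol O = 0.8958 ÷ 15.999 = 0.05599 mol
mass % O = 0.8958 g ÷ 2.84 g × 100%

31.5%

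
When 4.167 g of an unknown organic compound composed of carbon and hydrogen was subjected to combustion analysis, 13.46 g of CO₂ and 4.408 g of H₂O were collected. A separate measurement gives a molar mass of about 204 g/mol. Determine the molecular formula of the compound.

C15H24

mol C = 13.46 g CO₂ ÷ 44.009 g/mol = 0.30585 mol
mol H = 2 × 4.408 g H₂O ÷ 18.015 g/mol = 0.48937 mol
Divide by the smallest (0.30585 mol): C 1.000, H 1.600
Multiplying each by 5 gives whole numbers: C 5.00, H 8.00
Empirical formula: C5H8
Empirical-formula mass = 68.12 g/mol; 204 ÷ 68.12 ≈ 3, so the molecular formula is C15H24.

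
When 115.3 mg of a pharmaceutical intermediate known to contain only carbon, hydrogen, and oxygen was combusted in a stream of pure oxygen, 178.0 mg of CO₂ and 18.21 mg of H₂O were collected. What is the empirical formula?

mol C = 0.1780 g CO₂ ÷ 44.009 g/mol = 0.0040446 mol
mol H = 2 × 0.01821 g H₂O ÷ 18.015 g/mol = 0.0020216 mol
mass O = 0.1153 − (0.048580 + 0.0020378) = 0.064682 g → mol O = 0.064682 ÷ 15.999 = 0.0040429 mol
Divide by the smallest (0.0020216 mol): C 2.001, H 1.000, O 2.000

C2HO2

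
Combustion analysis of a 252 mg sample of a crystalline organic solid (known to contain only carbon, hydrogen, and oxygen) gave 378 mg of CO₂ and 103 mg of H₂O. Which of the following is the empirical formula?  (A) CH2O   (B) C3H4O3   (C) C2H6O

mol C = 0.378 g CO₂ ÷ 44.009 g/mol = 0.008589 mol
mol H = 2 × 0.103 g H₂O ÷ 18.015 g/mol = 0.01143 mol
mass O = 0.252 − (0.1032 + 0.01153) = 0.1373 g → mol O = 0.1373 ÷ 15.999 = 0.008582 mol
Divide by the smallest (0.008582 mol): C 1.001, H 1.332, O 1.000
Multiplying each by 3 gives whole numbers: C 3.00, H 4.00, O 3.00

(B) C3H4O3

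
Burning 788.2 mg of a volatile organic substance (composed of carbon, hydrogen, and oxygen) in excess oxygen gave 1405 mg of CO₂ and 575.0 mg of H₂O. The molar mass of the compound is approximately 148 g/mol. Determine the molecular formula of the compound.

C6H12O4

mol C = 1.405 g CO₂ ÷ 44.009 g/mol = 0.031925 mol
mol H = 2 × 0.5750 g H₂O ÷ 18.015 g/mol = 0.063836 mol
mass O = 0.7882 − (0.38345 + 0.064346) = 0.34040 g → mol O = 0.34040 ÷ 15.999 = 0.021276 mol
Divide by the smallest (0.021276 mol): C 1.501, H 3.000, O 1.000
Multiplying each by 2 gives whole numbers: C 3.00, H 6.00, O 2.00
Empirical formula: C3H6O2
Empirical-formula mass = 74.08 g/mol; 148 ÷ 74.08 ≈ 2, so the molecular formula is C6H12O4.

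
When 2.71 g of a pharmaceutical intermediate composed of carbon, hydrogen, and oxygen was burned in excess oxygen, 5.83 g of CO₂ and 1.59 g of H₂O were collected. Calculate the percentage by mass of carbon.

mol C = 5.83 g CO₂ ÷ 44.009 g/mol = 0.1325 mol
mol H = 2 × 1.59 g H₂O ÷ 18.015 g/mol = 0.1765 mol
mass O = 2.71 − (1.591 + 0.1779) = 0.9409 g → mol O = 0.9409 ÷ 15.999 = 0.05881 mol
mass % C = 1.591 g ÷ 2.71 g × 100%

58.7%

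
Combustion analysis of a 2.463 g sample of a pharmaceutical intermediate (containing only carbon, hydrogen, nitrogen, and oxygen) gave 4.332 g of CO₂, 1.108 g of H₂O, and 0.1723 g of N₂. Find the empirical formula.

C8H10NO5

mol C = 4.332 g CO₂ ÷ 44.009 g/mol = 0.098434 mol
mol H = 2 × 1.108 g H₂O ÷ 18.015 g/mol = 0.12301 mol
mol N = 2 × 0.1723 g N₂ ÷ 28.014 g/mol = 0.012301 mol
mass O = 2.463 − (1.1823 + 0.12399 + 0.17230) = 0.98441 g → mol O = 0.98441 ÷ 15.999 = 0.061530 mol
Divide by the smallest (0.012301 mol): C 8.002, H 10.000, N 1.000, O 5.002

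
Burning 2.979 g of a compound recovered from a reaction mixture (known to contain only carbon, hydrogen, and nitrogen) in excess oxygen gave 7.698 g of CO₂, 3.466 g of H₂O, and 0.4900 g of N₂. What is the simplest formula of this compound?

C5H11N

mol C = 7.698 g CO₂ ÷ 44.009 g/mol = 0.17492 mol
mol H = 2 × 3.466 g H₂O ÷ 18.015 g/mol = 0.38479 mol
mol N = 2 × 0.4900 g N₂ ÷ 28.014 g/mol = 0.034983 mol
Divide by the smallest (0.034983 mol): C 5.000, H 11.000, N 1.000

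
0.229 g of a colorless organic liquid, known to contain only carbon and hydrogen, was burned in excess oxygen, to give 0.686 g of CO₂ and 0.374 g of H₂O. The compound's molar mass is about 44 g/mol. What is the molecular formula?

mol C = 0.686 g CO₂ ÷ 44.009 g/mol = 0.01559 mol
mol H = 2 × 0.374 g H₂O ÷ 18.015 g/mol = 0.04152 mol
Divide by the smallest (0.01559 mol): C 1.000, H 2.664
Multiplying each by 3 gives whole numbers: C 3.00, H 7.99
Empirical formula: C3H8
Empirical-formula mass = 44.10 g/mol; 44 ÷ 44.10 ≈ 1, so the molecular formula is C3H8.

C3H8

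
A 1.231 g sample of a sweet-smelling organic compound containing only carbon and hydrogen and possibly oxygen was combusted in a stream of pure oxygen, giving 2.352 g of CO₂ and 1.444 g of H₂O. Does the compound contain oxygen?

yes

mol C = 2.352 g CO₂ ÷ 44.009 g/mol = 0.053444 mol
mol H = 2 × 1.444 g H₂O ÷ 18.015 g/mol = 0.16031 mol
C and H account for only 0.80350 g of the 1.231 g sample; the remaining 0.42750 g must be oxygen.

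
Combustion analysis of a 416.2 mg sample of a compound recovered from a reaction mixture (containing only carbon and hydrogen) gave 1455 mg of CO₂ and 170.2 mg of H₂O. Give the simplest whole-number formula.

C7H4

mol C = 1.455 g CO₂ ÷ 44.009 g/mol = 0.033061 mol
mol H = 2 × 0.1702 g H₂O ÷ 18.015 g/mol = 0.018895 mol
Divide by the smallest (0.018895 mol): C 1.750, H 1.000
Multiplying each by 4 gives whole numbers: C 7.00, H 4.00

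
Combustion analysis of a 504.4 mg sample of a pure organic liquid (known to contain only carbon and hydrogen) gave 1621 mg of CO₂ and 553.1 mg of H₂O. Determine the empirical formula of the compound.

mol C = 1.621 g CO₂ ÷ 44.009 g/mol = 0.036833 mol
mol H = 2 × 0.5531 g H₂O ÷ 18.015 g/mol = 0.061404 mol
Divide by the smallest (0.036833 mol): C 1.000, H 1.667
Multiplying each by 3 gives whole numbers: C 3.00, H 5.00

C3H5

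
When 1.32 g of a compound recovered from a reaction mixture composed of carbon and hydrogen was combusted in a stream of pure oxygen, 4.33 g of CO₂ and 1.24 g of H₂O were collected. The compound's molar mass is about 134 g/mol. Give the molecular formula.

C10H14

mol C = 4.33 g CO₂ ÷ 44.009 g/mol = 0.09839 mol
mol H = 2 × 1.24 g H₂O ÷ 18.015 g/mol = 0.1377 mol
Divide by the smallest (0.09839 mol): C 1.000, H 1.399
Multiplying each by 5 gives whole numbers: C 5.00, H 7.00
Empirical formula: C5H7
Empirical-formula mass = 67.11 g/mol; 134 ÷ 67.11 ≈ 2, so the molecular formula is C10H14.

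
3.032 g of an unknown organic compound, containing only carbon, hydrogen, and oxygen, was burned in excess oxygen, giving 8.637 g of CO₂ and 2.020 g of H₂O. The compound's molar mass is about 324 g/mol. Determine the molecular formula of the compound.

C21H24O3

mol C = 8.637 g CO₂ ÷ 44.009 g/mol = 0.19626 mol
mol H = 2 × 2.020 g H₂O ÷ 18.015 g/mol = 0.22426 mol
mass O = 3.032 − (2.3572 + 0.22605) = 0.44873 g → mol O = 0.44873 ÷ 15.999 = 0.028047 mol
Divide by the smallest (0.028047 mol): C 6.997, H 7.996, O 1.000
Empirical formula: C7H8O
Empirical-formula mass = 108.14 g/mol; 324 ÷ 108.14 ≈ 3, so the molecular formula is C21H24O3.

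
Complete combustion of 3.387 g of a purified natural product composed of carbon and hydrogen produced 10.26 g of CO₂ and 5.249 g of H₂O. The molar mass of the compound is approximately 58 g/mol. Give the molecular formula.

mol C = 10.26 g CO₂ ÷ 44.009 g/mol = 0.23313 mol
mol H = 2 × 5.249 g H₂O ÷ 18.015 g/mol = 0.58274 mol
Divide by the smallest (0.23313 mol): C 1.000, H 2.500
Multiplying each by 2 gives whole numbers: C 2.00, H 5.00
Empirical formula: C2H5
Empirical-formula mass = 29.06 g/mol; 58 ÷ 29.06 ≈ 2, so the molecular formula is C4H10.

C4H10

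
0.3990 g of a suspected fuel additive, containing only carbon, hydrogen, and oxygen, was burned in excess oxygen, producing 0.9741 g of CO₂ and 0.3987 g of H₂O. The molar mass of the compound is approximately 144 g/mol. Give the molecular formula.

C8H16O2

mol C = 0.9741 g CO₂ ÷ 44.009 g/mol = 0.022134 mol
mol H = 2 × 0.3987 g H₂O ÷ 18.015 g/mol = 0.044263 mol
mass O = 0.3990 − (0.26585 + 0.044617) = 0.088530 g → mol O = 0.088530 ÷ 15.999 = 0.0055335 mol
Divide by the smallest (0.0055335 mol): C 4.000, H 7.999, O 1.000
Empirical formula: C4H8O
Empirical-formula mass = 72.11 g/mol; 144 ÷ 72.11 ≈ 2, so the molecular formula is C8H16O2.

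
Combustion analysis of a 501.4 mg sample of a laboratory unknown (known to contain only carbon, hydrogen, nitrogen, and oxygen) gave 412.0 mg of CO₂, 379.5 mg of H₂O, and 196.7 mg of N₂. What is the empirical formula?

mol C = 0.4120 g CO₂ ÷ 44.009 g/mol = 0.0093617 mol
mol H = 2 × 0.3795 g H₂O ÷ 18.015 g/mol = 0.042132 mol
mol N = 2 × 0.1967 g N₂ ÷ 28.014 g/mol = 0.014043 mol
mass O = 0.5014 − (0.11244 + 0.042469 + 0.19670) = 0.14979 g → mol O = 0.14979 ÷ 15.999 = 0.0093623 mol
Divide by the smallest (0.0093617 mol): C 1.000, H 4.500, N 1.500, O 1.000
Multiplying each by 2 gives whole numbers: C 2.00, H 9.00, N 3.00, O 2.00

C2H9N3O2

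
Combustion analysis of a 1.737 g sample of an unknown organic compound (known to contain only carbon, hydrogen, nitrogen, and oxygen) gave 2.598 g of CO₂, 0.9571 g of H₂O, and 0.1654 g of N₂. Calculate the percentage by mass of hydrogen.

mol C = 2.598 g CO₂ ÷ 44.009 g/mol = 0.059033 mol
mol H = 2 × 0.9571 g H₂O ÷ 18.015 g/mol = 0.10626 mol
mol N = 2 × 0.1654 g N₂ ÷ 28.014 g/mol = 0.011808 mol
mass O = 1.737 − (0.70905 + 0.10711 + 0.16540) = 0.75544 g → mol O = 0.75544 ÷ 15.999 = 0.047218 mol
mass % H = 0.10711 g ÷ 1.737 g × 100%

6.17%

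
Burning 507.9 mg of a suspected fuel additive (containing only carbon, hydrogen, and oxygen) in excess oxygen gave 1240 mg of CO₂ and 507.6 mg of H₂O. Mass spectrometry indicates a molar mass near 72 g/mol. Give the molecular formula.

C4H8O

mol C = 1.240 g CO₂ ÷ 44.009 g/mol = 0.028176 mol
mol H = 2 × 0.5076 g H₂O ÷ 18.015 g/mol = 0.056353 mol
mass O = 0.5079 − (0.33842 + 0.056804) = 0.11267 g → mol O = 0.11267 ÷ 15.999 = 0.0070425 mol
Divide by the smallest (0.0070425 mol): C 4.001, H 8.002, O 1.000
Empirical formula: C4H8O
Empirical-formula mass = 72.11 g/mol; 72 ÷ 72.11 ≈ 1, so the molecular formula is C4H8O.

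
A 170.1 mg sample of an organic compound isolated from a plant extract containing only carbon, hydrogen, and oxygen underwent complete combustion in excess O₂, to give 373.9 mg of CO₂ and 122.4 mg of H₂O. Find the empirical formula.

mol C = 0.3739 g CO₂ ÷ 44.009 g/mol = 0.0084960 mol
mol H = 2 × 0.1224 g H₂O ÷ 18.015 g/mol = 0.013589 mol
mass O = 0.1701 − (0.10205 + 0.013697) = 0.054357 g → mol O = 0.054357 ÷ 15.999 = 0.0033975 mol
Divide by the smallest (0.0033975 mol): C 2.501, H 4.000, O 1.000
Multiplying each by 2 gives whole numbers: C 5.00, H 8.00, O 2.00

C5H8O2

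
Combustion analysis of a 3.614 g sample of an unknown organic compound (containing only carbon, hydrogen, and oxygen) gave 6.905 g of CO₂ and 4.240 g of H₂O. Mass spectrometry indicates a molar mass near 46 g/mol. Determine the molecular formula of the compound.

mol C = 6.905 g CO₂ ÷ 44.009 g/mol = 0.15690 mol
mol H = 2 × 4.240 g H₂O ÷ 18.015 g/mol = 0.47072 mol
mass O = 3.614 − (1.8845 + 0.47448) = 1.2550 g → mol O = 1.2550 ÷ 15.999 = 0.078442 mol
Divide by the smallest (0.078442 mol): C 2.000, H 6.001, O 1.000
Empirical formula: C2H6O
Empirical-formula mass = 46.07 g/mol; 46 ÷ 46.07 ≈ 1, so the molecular formula is C2H6O.

C2H6O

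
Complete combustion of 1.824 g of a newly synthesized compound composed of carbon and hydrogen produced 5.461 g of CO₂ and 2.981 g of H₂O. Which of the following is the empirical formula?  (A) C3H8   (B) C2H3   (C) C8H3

mol C = 5.461 g CO₂ ÷ 44.009 g/mol = 0.12409 mol
mol H = 2 × 2.981 g H₂O ÷ 18.015 g/mol = 0.33095 mol
Divide by the smallest (0.12409 mol): C 1.000, H 2.667
Multiplying each by 3 gives whole numbers: C 3.00, H 8.00

(A) C3H8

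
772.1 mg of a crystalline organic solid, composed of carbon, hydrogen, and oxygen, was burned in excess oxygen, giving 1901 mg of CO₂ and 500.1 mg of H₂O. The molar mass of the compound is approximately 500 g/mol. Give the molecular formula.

mol C = 1.901 g CO₂ ÷ 44.009 g/mol = 0.043196 mol
mol H = 2 × 0.5001 g H₂O ÷ 18.015 g/mol = 0.055520 mol
mass O = 0.7721 − (0.51882 + 0.055965) = 0.19731 g → mol O = 0.19731 ÷ 15.999 = 0.012333 mol
Divide by the smallest (0.012333 mol): C 3.503, H 4.502, O 1.000
Multiplying each by 2 gives whole numbers: C 7.01, H 9.00, O 2.00
Empirical formula: C7H9O2
Empirical-formula mass = 125.15 g/mol; 500 ÷ 125.15 ≈ 4, so the molecular formula is C28H36O8.

C28H36O8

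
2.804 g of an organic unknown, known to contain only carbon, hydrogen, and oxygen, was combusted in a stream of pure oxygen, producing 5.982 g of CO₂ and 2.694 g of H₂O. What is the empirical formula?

C5H11O2

mol C = 5.982 g CO₂ ÷ 44.009 g/mol = 0.13593 mol
mol H = 2 × 2.694 g H₂O ÷ 18.015 g/mol = 0.29908 mol
mass O = 2.804 − (1.6326 + 0.30148) = 0.86991 g → mol O = 0.86991 ÷ 15.999 = 0.054373 mol
Divide by the smallest (0.054373 mol): C 2.500, H 5.501, O 1.000
Multiplying each by 2 gives whole numbers: C 5.00, H 11.00, O 2.00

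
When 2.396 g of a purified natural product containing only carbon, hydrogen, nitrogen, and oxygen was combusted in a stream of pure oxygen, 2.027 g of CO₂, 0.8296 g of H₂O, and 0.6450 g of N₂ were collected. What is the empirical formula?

mol C = 2.027 g CO₂ ÷ 44.009 g/mol = 0.046059 mol
mol H = 2 × 0.8296 g H₂O ÷ 18.015 g/mol = 0.092101 mol
mol N = 2 × 0.6450 g N₂ ÷ 28.014 g/mol = 0.046048 mol
mass O = 2.396 − (0.55321 + 0.092838 + 0.64500) = 1.1050 g → mol O = 1.1050 ÷ 15.999 = 0.069064 mol
Divide by the smallest (0.046048 mol): C 1.000, H 2.000, N 1.000, O 1.500
Multiplying each by 2 gives whole numbers: C 2.00, H 4.00, N 2.00, O 3.00

C2H4N2O3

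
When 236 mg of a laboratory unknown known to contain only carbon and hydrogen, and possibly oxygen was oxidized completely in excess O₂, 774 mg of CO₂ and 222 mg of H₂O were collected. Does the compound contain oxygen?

no

mol C = 0.774 g CO₂ ÷ 44.009 g/mol = 0.01759 mol
mol H = 2 × 0.222 g H₂O ÷ 18.015 g/mol = 0.02465 mol
C and H together account for 0.2361 g — essentially the entire 0.236 g sample — so the compound contains no oxygen.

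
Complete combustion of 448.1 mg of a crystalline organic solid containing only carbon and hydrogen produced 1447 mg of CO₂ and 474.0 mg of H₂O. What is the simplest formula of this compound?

C5H8

mol C = 1.447 g CO₂ ÷ 44.009 g/mol = 0.032880 mol
mol H = 2 × 0.4740 g H₂O ÷ 18.015 g/mol = 0.052623 mol
Divide by the smallest (0.032880 mol): C 1.000, H 1.600
Multiplying each by 5 gives whole numbers: C 5.00, H 8.00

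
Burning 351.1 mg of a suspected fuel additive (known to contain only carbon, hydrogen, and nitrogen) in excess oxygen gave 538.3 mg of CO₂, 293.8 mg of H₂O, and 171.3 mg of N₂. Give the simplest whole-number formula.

C3H8N3

mol C = 0.5383 g CO₂ ÷ 44.009 g/mol = 0.012232 mol
mol H = 2 × 0.2938 g H₂O ÷ 18.015 g/mol = 0.032617 mol
mol N = 2 × 0.1713 g N₂ ÷ 28.014 g/mol = 0.012230 mol
Divide by the smallest (0.012230 mol): C 1.000, H 2.667, N 1.000
Multiplying each by 3 gives whole numbers: C 3.00, H 8.00, N 3.00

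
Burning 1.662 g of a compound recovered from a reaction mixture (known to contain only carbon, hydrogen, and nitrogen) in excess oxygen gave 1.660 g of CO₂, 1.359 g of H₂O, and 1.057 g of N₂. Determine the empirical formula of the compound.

CH4N2

mol C = 1.660 g CO₂ ÷ 44.009 g/mol = 0.037720 mol
mol H = 2 × 1.359 g H₂O ÷ 18.015 g/mol = 0.15087 mol
mol N = 2 × 1.057 g N₂ ÷ 28.014 g/mol = 0.075462 mol
Divide by the smallest (0.037720 mol): C 1.000, H 4.000, N 2.001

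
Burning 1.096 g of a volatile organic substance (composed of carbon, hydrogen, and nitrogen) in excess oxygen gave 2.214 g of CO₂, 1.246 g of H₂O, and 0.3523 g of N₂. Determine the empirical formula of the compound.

C4H11N2

mol C = 2.214 g CO₂ ÷ 44.009 g/mol = 0.050308 mol
mol H = 2 × 1.246 g H₂O ÷ 18.015 g/mol = 0.13833 mol
mol N = 2 × 0.3523 g N₂ ÷ 28.014 g/mol = 0.025152 mol
Divide by the smallest (0.025152 mol): C 2.000, H 5.500, N 1.000
Multiplying each by 2 gives whole numbers: C 4.00, H 11.00, N 2.00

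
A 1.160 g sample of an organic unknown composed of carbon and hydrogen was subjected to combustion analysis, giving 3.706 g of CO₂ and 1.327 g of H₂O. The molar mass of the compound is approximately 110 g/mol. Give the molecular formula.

C8H14

mol C = 3.706 g CO₂ ÷ 44.009 g/mol = 0.084210 mol
mol H = 2 × 1.327 g H₂O ÷ 18.015 g/mol = 0.14732 mol
Divide by the smallest (0.084210 mol): C 1.000, H 1.749
Multiplying each by 4 gives whole numbers: C 4.00, H 7.00
Empirical formula: C4H7
Empirical-formula mass = 55.10 g/mol; 110 ÷ 55.10 ≈ 2, so the molecular formula is C8H14.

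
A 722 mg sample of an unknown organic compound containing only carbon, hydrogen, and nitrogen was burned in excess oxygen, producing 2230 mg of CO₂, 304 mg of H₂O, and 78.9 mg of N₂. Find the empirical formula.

mol C = 2.23 g CO₂ ÷ 44.009 g/mol = 0.05067 mol
mol H = 2 × 0.304 g H₂O ÷ 18.015 g/mol = 0.03375 mol
mol N = 2 × 0.0789 g N₂ ÷ 28.014 g/mol = 0.005633 mol
Divide by the smallest (0.005633 mol): C 8.996, H 5.992, N 1.000

C9H6N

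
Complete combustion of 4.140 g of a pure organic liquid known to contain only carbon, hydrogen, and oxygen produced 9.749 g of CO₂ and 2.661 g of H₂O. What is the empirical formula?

C3H4O

mol C = 9.749 g CO₂ ÷ 44.009 g/mol = 0.22152 mol
mol H = 2 × 2.661 g H₂O ÷ 18.015 g/mol = 0.29542 mol
mass O = 4.140 − (2.6607 + 0.29778) = 1.1815 g → mol O = 1.1815 ÷ 15.999 = 0.073849 mol
Divide by the smallest (0.073849 mol): C 3.000, H 4.000, O 1.000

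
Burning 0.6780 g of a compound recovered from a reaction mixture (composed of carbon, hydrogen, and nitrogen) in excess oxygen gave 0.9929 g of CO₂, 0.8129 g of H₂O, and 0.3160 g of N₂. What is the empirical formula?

CH4N

mol C = 0.9929 g CO₂ ÷ 44.009 g/mol = 0.022561 mol
mol H = 2 × 0.8129 g H₂O ÷ 18.015 g/mol = 0.090247 mol
mol N = 2 × 0.3160 g N₂ ÷ 28.014 g/mol = 0.022560 mol
Divide by the smallest (0.022560 mol): C 1.000, H 4.000, N 1.000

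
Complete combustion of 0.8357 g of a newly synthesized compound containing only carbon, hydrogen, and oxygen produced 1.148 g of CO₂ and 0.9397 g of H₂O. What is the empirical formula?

CH4O

mol C = 1.148 g CO₂ ÷ 44.009 g/mol = 0.026086 mol
mol H = 2 × 0.9397 g H₂O ÷ 18.015 g/mol = 0.10432 mol
mass O = 0.8357 − (0.31331 + 0.10516) = 0.41723 g → mol O = 0.41723 ÷ 15.999 = 0.026078 mol
Divide by the smallest (0.026078 mol): C 1.000, H 4.000, O 1.000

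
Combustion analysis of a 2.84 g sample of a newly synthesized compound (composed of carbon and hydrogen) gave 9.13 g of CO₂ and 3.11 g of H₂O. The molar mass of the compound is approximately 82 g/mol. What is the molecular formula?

C6H10

mol C = 9.13 g CO₂ ÷ 44.009 g/mol = 0.2075 mol
mol H = 2 × 3.11 g H₂O ÷ 18.015 g/mol = 0.3453 mol
Divide by the smallest (0.2075 mol): C 1.000, H 1.664
Multiplying each by 3 gives whole numbers: C 3.00, H 4.99
Empirical formula: C3H5
Empirical-formula mass = 41.07 g/mol; 82 ÷ 41.07 ≈ 2, so the molecular formula is C6H10.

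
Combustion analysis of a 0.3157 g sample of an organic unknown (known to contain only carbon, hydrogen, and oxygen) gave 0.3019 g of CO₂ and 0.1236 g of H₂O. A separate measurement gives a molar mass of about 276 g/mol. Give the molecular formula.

C6H12O12

mol C = 0.3019 g CO₂ ÷ 44.009 g/mol = 0.0068600 mol
mol H = 2 × 0.1236 g H₂O ÷ 18.015 g/mol = 0.013722 mol
mass O = 0.3157 − (0.082395 + 0.013832) = 0.21947 g → mol O = 0.21947 ÷ 15.999 = 0.013718 mol
Divide by the smallest (0.0068600 mol): C 1.000, H 2.000, O 2.000
Empirical formula: CH2O2
Empirical-formula mass = 46.02 g/mol; 276 ÷ 46.02 ≈ 6, so the molecular formula is C6H12O12.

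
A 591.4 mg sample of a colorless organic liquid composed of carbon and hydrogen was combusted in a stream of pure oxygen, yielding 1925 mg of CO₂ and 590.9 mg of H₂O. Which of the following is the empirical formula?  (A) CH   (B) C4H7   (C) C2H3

(C) C2H3

mol C = 1.925 g CO₂ ÷ 44.009 g/mol = 0.043741 mol
mol H = 2 × 0.5909 g H₂O ÷ 18.015 g/mol = 0.065601 mol
Divide by the smallest (0.043741 mol): C 1.000, H 1.500
Multiplying each by 2 gives whole numbers: C 2.00, H 3.00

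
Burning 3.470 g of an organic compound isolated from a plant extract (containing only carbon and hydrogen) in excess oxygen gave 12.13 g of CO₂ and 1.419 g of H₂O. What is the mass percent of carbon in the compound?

95.40%

mol C = 12.13 g CO₂ ÷ 44.009 g/mol = 0.27563 mol
mol H = 2 × 1.419 g H₂O ÷ 18.015 g/mol = 0.15754 mol
mass % C = 3.3105 g ÷ 3.470 g × 100%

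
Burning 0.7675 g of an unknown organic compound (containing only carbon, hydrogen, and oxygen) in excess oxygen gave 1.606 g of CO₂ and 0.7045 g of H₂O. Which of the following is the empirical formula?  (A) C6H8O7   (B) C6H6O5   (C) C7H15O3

mol C = 1.606 g CO₂ ÷ 44.009 g/mol = 0.036493 mol
mol H = 2 × 0.7045 g H₂O ÷ 18.015 g/mol = 0.078213 mol
mass O = 0.7675 − (0.43831 + 0.078838) = 0.25035 g → mol O = 0.25035 ÷ 15.999 = 0.015648 mol
Divide by the smallest (0.015648 mol): C 2.332, H 4.998, O 1.000
Multiplying each by 3 gives whole numbers: C 7.00, H 14.99, O 3.00

(C) C7H15O3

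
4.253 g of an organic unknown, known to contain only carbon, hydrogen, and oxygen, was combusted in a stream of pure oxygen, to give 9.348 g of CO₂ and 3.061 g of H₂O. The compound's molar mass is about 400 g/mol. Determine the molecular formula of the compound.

mol C = 9.348 g CO₂ ÷ 44.009 g/mol = 0.21241 mol
mol H = 2 × 3.061 g H₂O ÷ 18.015 g/mol = 0.33983 mol
mass O = 4.253 − (2.5513 + 0.34255) = 1.3592 g → mol O = 1.3592 ÷ 15.999 = 0.084954 mol
Divide by the smallest (0.084954 mol): C 2.500, H 4.000, O 1.000
Multiplying each by 2 gives whole numbers: C 5.00, H 8.00, O 2.00
Empirical formula: C5H8O2
Empirical-formula mass = 100.12 g/mol; 400 ÷ 100.12 ≈ 4, so the molecular formula is C20H32O8.

C20H32O8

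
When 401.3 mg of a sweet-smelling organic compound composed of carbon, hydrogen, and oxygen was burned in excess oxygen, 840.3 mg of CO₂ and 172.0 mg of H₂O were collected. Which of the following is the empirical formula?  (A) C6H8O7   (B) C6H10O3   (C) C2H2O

(C) C2H2O

mol C = 0.8403 g CO₂ ÷ 44.009 g/mol = 0.019094 mol
mol H = 2 × 0.1720 g H₂O ÷ 18.015 g/mol = 0.019095 mol
mass O = 0.4013 − (0.22934 + 0.019248) = 0.15272 g → mol O = 0.15272 ÷ 15.999 = 0.0095454 mol
Divide by the smallest (0.0095454 mol): C 2.000, H 2.000, O 1.000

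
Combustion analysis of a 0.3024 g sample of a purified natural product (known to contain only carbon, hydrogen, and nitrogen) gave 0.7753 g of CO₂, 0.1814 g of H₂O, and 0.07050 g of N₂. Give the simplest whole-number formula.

C7H8N2

mol C = 0.7753 g CO₂ ÷ 44.009 g/mol = 0.017617 mol
mol H = 2 × 0.1814 g H₂O ÷ 18.015 g/mol = 0.020139 mol
mol N = 2 × 0.07050 g N₂ ÷ 28.014 g/mol = 0.0050332 mol
Divide by the smallest (0.0050332 mol): C 3.500, H 4.001, N 1.000
Multiplying each by 2 gives whole numbers: C 7.00, H 8.00, N 2.00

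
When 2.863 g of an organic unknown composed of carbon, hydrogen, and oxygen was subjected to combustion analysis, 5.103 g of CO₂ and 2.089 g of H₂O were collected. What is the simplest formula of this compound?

mol C = 5.103 g CO₂ ÷ 44.009 g/mol = 0.11595 mol
mol H = 2 × 2.089 g H₂O ÷ 18.015 g/mol = 0.23192 mol
mass O = 2.863 − (1.3927 + 0.23377) = 1.2365 g → mol O = 1.2365 ÷ 15.999 = 0.077287 mol
Divide by the smallest (0.077287 mol): C 1.500, H 3.001, O 1.000
Multiplying each by 2 gives whole numbers: C 3.00, H 6.00, O 2.00

C3H6O2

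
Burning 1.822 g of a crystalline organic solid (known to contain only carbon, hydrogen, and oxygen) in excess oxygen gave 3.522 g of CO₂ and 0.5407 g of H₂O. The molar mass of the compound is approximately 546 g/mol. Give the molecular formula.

mol C = 3.522 g CO₂ ÷ 44.009 g/mol = 0.080029 mol
mol H = 2 × 0.5407 g H₂O ÷ 18.015 g/mol = 0.060028 mol
mass O = 1.822 − (0.96123 + 0.060508) = 0.80026 g → mol O = 0.80026 ÷ 15.999 = 0.050020 mol
Divide by the smallest (0.050020 mol): C 1.600, H 1.200, O 1.000
Multiplying each by 5 gives whole numbers: C 8.00, H 6.00, O 5.00
Empirical formula: C8H6O5
Empirical-formula mass = 182.13 g/mol; 546 ÷ 182.13 ≈ 3, so the molecular formula is C24H18O15.

C24H18O15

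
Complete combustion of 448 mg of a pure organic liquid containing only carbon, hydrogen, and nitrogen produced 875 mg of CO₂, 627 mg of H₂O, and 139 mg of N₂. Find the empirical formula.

mol C = 0.875 g CO₂ ÷ 44.009 g/mol = 0.01988 mol
mol H = 2 × 0.627 g H₂O ÷ 18.015 g/mol = 0.06961 mol
mol N = 2 × 0.139 g N₂ ÷ 28.014 g/mol = 0.009924 mol
Divide by the smallest (0.009924 mol): C 2.004, H 7.014, N 1.000

C2H7N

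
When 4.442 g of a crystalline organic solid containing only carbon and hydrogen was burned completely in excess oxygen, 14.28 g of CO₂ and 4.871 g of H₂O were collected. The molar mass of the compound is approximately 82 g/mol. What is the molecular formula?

C6H10

mol C = 14.28 g CO₂ ÷ 44.009 g/mol = 0.32448 mol
mol H = 2 × 4.871 g H₂O ÷ 18.015 g/mol = 0.54077 mol
Divide by the smallest (0.32448 mol): C 1.000, H 1.667
Multiplying each by 3 gives whole numbers: C 3.00, H 5.00
Empirical formula: C3H5
Empirical-formula mass = 41.07 g/mol; 82 ÷ 41.07 ≈ 2, so the molecular formula is C6H10.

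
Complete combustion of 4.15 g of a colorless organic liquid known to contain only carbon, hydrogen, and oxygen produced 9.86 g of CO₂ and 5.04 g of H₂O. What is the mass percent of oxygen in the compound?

mol C = 9.86 g CO₂ ÷ 44.009 g/mol = 0.2240 mol
mol H = 2 × 5.04 g H₂O ÷ 18.015 g/mol = 0.5595 mol
mass O = 4.15 − (2.691 + 0.5640) = 0.8950 g → mol O = 0.8950 ÷ 15.999 = 0.05594 mol
mass % O = 0.8950 g ÷ 4.15 g × 100%

21.6%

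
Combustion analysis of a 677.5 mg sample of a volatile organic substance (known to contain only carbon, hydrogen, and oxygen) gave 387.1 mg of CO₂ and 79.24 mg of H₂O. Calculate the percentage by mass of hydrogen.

1.31%

mol C = 0.3871 g CO₂ ÷ 44.009 g/mol = 0.0087959 mol
mol H = 2 × 0.07924 g H₂O ÷ 18.015 g/mol = 0.0087971 mol
mass O = 0.6775 − (0.10565 + 0.0088675) = 0.56298 g → mol O = 0.56298 ÷ 15.999 = 0.035189 mol
mass % H = 0.0088675 g ÷ 0.6775 g × 100%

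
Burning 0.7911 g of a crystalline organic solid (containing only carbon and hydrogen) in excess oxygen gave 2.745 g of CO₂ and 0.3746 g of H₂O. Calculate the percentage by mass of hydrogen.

5.30%

mol C = 2.745 g CO₂ ÷ 44.009 g/mol = 0.062374 mol
mol H = 2 × 0.3746 g H₂O ÷ 18.015 g/mol = 0.041588 mol
mass % H = 0.041920 g ÷ 0.7911 g × 100%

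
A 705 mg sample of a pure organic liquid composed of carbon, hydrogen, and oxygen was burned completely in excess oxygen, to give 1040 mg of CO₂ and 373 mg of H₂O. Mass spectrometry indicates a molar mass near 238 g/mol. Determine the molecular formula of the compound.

mol C = 1.04 g CO₂ ÷ 44.009 g/mol = 0.02363 mol
mol H = 2 × 0.373 g H₂O ÷ 18.015 g/mol = 0.04141 mol
mass O = 0.705 − (0.2838 + 0.04174) = 0.3794 g → mol O = 0.3794 ÷ 15.999 = 0.02372 mol
Divide by the smallest (0.02363 mol): C 1.000, H 1.752, O 1.004
Multiplying each by 4 gives whole numbers: C 4.00, H 7.01, O 4.01
Empirical formula: C4H7O4
Empirical-formula mass = 119.10 g/mol; 238 ÷ 119.10 ≈ 2, so the molecular formula is C8H14O8.

C8H14O8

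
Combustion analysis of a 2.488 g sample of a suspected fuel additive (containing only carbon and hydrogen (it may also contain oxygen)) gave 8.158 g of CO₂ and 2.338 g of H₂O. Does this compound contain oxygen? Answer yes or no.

mol C = 8.158 g CO₂ ÷ 44.009 g/mol = 0.18537 mol
mol H = 2 × 2.338 g H₂O ÷ 18.015 g/mol = 0.25956 mol
C and H together account for 2.4881 g — essentially the entire 2.488 g sample — so the compound contains no oxygen.

no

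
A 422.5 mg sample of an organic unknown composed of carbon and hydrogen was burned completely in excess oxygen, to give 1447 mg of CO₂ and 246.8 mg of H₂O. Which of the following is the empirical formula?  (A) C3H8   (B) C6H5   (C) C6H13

(B) C6H5

mol C = 1.447 g CO₂ ÷ 44.009 g/mol = 0.032880 mol
mol H = 2 × 0.2468 g H₂O ÷ 18.015 g/mol = 0.027399 mol
Divide by the smallest (0.027399 mol): C 1.200, H 1.000
Multiplying each by 5 gives whole numbers: C 6.00, H 5.00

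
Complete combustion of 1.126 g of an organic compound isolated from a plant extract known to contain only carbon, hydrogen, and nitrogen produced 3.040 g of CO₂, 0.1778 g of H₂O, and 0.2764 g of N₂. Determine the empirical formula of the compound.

C7H2N2

mol C = 3.040 g CO₂ ÷ 44.009 g/mol = 0.069077 mol
mol H = 2 × 0.1778 g H₂O ÷ 18.015 g/mol = 0.019739 mol
mol N = 2 × 0.2764 g N₂ ÷ 28.014 g/mol = 0.019733 mol
Divide by the smallest (0.019733 mol): C 3.501, H 1.000, N 1.000
Multiplying each by 2 gives whole numbers: C 7.00, H 2.00, N 2.00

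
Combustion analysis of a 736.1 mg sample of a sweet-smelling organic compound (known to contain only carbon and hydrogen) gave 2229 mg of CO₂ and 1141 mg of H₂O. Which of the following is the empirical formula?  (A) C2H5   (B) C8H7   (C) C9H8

(A) C2H5

mol C = 2.229 g CO₂ ÷ 44.009 g/mol = 0.050649 mol
mol H = 2 × 1.141 g H₂O ÷ 18.015 g/mol = 0.12667 mol
Divide by the smallest (0.050649 mol): C 1.000, H 2.501
Multiplying each by 2 gives whole numbers: C 2.00, H 5.00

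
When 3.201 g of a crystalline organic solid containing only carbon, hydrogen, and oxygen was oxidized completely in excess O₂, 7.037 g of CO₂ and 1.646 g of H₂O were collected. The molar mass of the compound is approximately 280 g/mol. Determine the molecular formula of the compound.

mol C = 7.037 g CO₂ ÷ 44.009 g/mol = 0.15990 mol
mol H = 2 × 1.646 g H₂O ÷ 18.015 g/mol = 0.18274 mol
mass O = 3.201 − (1.9205 + 0.18420) = 1.0963 g → mol O = 1.0963 ÷ 15.999 = 0.068520 mol
Divide by the smallest (0.068520 mol): C 2.334, H 2.667, O 1.000
Multiplying each by 3 gives whole numbers: C 7.00, H 8.00, O 3.00
Empirical formula: C7H8O3
Empirical-formula mass = 140.14 g/mol; 280 ÷ 140.14 ≈ 2, so the molecular formula is C14H16O6.

C14H16O6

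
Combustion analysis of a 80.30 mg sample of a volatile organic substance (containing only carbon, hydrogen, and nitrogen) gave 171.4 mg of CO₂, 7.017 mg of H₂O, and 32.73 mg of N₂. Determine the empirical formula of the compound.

mol C = 0.1714 g CO₂ ÷ 44.009 g/mol = 0.0038947 mol
mol H = 2 × 0.007017 g H₂O ÷ 18.015 g/mol = 0.00077902 mol
mol N = 2 × 0.03273 g N₂ ÷ 28.014 g/mol = 0.0023367 mol
Divide by the smallest (0.00077902 mol): C 4.999, H 1.000, N 3.000

C5HN3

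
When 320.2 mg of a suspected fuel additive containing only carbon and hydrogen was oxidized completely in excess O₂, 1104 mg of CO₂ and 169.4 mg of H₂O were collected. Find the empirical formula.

mol C = 1.104 g CO₂ ÷ 44.009 g/mol = 0.025086 mol
mol H = 2 × 0.1694 g H₂O ÷ 18.015 g/mol = 0.018807 mol
Divide by the smallest (0.018807 mol): C 1.334, H 1.000
Multiplying each by 3 gives whole numbers: C 4.00, H 3.00

C4H3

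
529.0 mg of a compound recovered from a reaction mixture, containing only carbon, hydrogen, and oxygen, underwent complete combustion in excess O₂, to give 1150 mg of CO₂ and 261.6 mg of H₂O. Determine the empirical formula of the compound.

mol C = 1.150 g CO₂ ÷ 44.009 g/mol = 0.026131 mol
mol H = 2 × 0.2616 g H₂O ÷ 18.015 g/mol = 0.029042 mol
mass O = 0.5290 − (0.31386 + 0.029275) = 0.18587 g → mol O = 0.18587 ÷ 15.999 = 0.011617 mol
Divide by the smallest (0.011617 mol): C 2.249, H 2.500, O 1.000
Multiplying each by 4 gives whole numbers: C 9.00, H 10.00, O 4.00

C9H10O4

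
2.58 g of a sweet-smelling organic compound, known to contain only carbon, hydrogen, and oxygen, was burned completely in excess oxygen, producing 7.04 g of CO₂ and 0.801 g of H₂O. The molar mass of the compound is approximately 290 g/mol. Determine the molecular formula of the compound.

mol C = 7.04 g CO₂ ÷ 44.009 g/mol = 0.1600 mol
mol H = 2 × 0.801 g H₂O ÷ 18.015 g/mol = 0.08893 mol
mass O = 2.58 − (1.921 + 0.08964) = 0.5690 g → mol O = 0.5690 ÷ 15.999 = 0.03556 mol
Divide by the smallest (0.03556 mol): C 4.498, H 2.500, O 1.000
Multiplying each by 2 gives whole numbers: C 9.00, H 5.00, O 2.00
Empirical formula: C9H5O2
Empirical-formula mass = 145.14 g/mol; 290 ÷ 145.14 ≈ 2, so the molecular formula is C18H10O4.

C18H10O4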